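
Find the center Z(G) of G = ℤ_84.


Z(G) = {g ∈ G | gx = xg for all x ∈ G}
ℤ_84 is abelian, so Z(G) = G

Z(ℤ_84) = ℤ_84


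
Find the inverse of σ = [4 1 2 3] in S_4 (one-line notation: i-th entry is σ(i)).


To find σ⁻¹, swap domain and range:
σ(1) = 4 → σ⁻¹(4) = 1
σ(2) = 1 → σ⁻¹(1) = 2
σ(3) = 2 → σ⁻¹(2) = 3
σ(4) = 3 → σ⁻¹(3) = 4

σ⁻¹ = [2 3 4 1]


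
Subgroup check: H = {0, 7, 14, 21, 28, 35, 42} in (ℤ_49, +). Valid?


Subgroup test for H = {0, 7, 14, 21, 28, 35, 42} in (ℤ_49, +):
(1) 0 ∈ H? Yes
(2) Closure: for all a,b ∈ H, (a+b) mod 49 ∈ H? Yes
(3) Inverses: for all a ∈ H, -a mod 49 ∈ H? Yes

Yes, H is a subgroup of ℤ_49


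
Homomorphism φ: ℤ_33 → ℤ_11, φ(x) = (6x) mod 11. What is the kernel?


Kernel = preimage of identity
ker(φ) = {x ∈ ℤ_33 : 6x ≡ 0 (mod 11)}. Since 11 | 33, φ is well-defined. The kernel is the cyclic subgroup ⟨11⟩ of ℤ_33 (order 3), i.e. {0, 11, 22}

ker(φ) = {0, 11, 22}


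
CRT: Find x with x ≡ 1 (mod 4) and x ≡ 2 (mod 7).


m₁ = 4, m₂ = 7, gcd = 1, so CRT applies. M = m₁·m₂ = 28
Let M₁ = M/m₁ = 7, M₂ = M/m₂ = 4
Find y₁ ≡ M₁⁻¹ (mod m₁): 7⁻¹ ≡ 3 (mod 4)
Find y₂ ≡ M₂⁻¹ (mod m₂): 4⁻¹ ≡ 2 (mod 7)
x = a₁·M₁·y₁ + a₂·M₂·y₂ = 1·7·3 + 2·4·2 = 37
Reduce mod 28: x ≡ 9
Check: 9 mod 4 = 1 ✓, 9 mod 7 = 2 ✓

x ≡ 9 (mod 28)


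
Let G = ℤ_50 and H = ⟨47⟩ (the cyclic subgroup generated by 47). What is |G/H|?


|⟨47⟩| = n / gcd(47, 50) = 50 / 1 = 50
H is normal (ℤ_50 is abelian).
|G/H| = |G| / |H| = 50 / 50 = 1

|G/H| = 1


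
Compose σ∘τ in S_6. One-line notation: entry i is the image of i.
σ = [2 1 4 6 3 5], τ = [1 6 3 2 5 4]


σ∘τ: apply τ first, then σ
1 →τ 1 →σ 2
2 →τ 6 →σ 5
3 →τ 3 →σ 4
4 →τ 2 →σ 1
5 →τ 5 →σ 3
6 →τ 4 →σ 6

σ∘τ = [2 5 4 1 3 6]


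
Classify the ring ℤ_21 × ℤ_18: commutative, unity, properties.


Direct product ring; commutative with unity (1,1); but (1,0)·(0,1) = (0,0) gives zero divisors, so not an integral domain
Commutative: Yes
Integral domain: No
Has unity: Yes

ℤ_21 × ℤ_18: Commutative=Yes, Unity=Yes


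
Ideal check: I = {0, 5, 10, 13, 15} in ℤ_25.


Check ideal conditions for I = {0, 5, 10, 13, 15} in ℤ_25:
(1) I is an additive subgroup? No
(2) For r ∈ ℤ_25 and a ∈ I: r·a ∈ I? No  [counterexample: r=2, a=10, r·a mod 25 = 20 ∉ I]

No, I is not an ideal of ℤ_25


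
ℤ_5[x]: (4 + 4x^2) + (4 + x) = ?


Add coefficients mod 5:
x^0: 4 + 4 = 3 (mod 5)
x^1: 0 + 1 = 1 (mod 5)
x^2: 4 + 0 = 4 (mod 5)
Result: 3 + x + 4x^2

f + g = 3 + x + 4x^2


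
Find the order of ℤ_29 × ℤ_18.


|A × B| = |A| · |B|
|ℤ_29 × ℤ_18| = 29 × 18 = 522

|ℤ_29 × ℤ_18| = 522


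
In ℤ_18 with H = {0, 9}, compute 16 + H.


16 + H = {16 + h (mod 18) : h ∈ H}
16+0=16, 16+9=7
16 + H = {7, 16} = 7 + H

16 + H = {7, 16}


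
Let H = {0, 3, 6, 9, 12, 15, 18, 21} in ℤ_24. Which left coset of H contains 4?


4 + H = {4 + h (mod 24) : h ∈ H}
4+0=4, 4+3=7, 4+6=10, 4+9=13, 4+12=16, 4+15=19, 4+18=22, 4+21=1
4 + H = {1, 4, 7, 10, 13, 16, 19, 22} = 1 + H

4 + H = {1, 4, 7, 10, 13, 16, 19, 22}


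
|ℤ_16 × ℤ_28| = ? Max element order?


|ℤ_16 × ℤ_28| = 16 × 28 = 448
Max element order = lcm(16,28) = 112
Cyclic? No (gcd=4)

|ℤ_16×ℤ_28| = 448, max element order = 112


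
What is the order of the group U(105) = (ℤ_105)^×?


U(n) is the group of units mod n; |U(n)| = φ(n)
|U(105)| = φ(105) = 48

|U(105) = (ℤ_105)^×| = 48


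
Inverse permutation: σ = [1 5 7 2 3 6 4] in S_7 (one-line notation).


To find σ⁻¹, swap domain and range:
σ(1) = 1 → σ⁻¹(1) = 1
σ(2) = 5 → σ⁻¹(5) = 2
σ(3) = 7 → σ⁻¹(7) = 3
σ(4) = 2 → σ⁻¹(2) = 4
σ(5) = 3 → σ⁻¹(3) = 5
σ(6) = 6 → σ⁻¹(6) = 6
σ(7) = 4 → σ⁻¹(4) = 7

σ⁻¹ = [1 4 5 7 2 6 3]


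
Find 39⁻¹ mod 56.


Use the extended Euclidean algorithm to write 1 = 39·s + 56·t; then s mod 56 is the inverse.
Euclidean algorithm:
  39 = 0·56 + 39
  56 = 1·39 + 17
  39 = 2·17 + 5
  17 = 3·5 + 2
  5 = 2·2 + 1
  2 = 2·1 + 0
gcd(39,56) = 1
Back-substitution gives: 39·(23) + 56·(-16) = 1
So 39⁻¹ ≡ 23 ≡ 23 (mod 56)
Check: 39 × 23 = 897 ≡ 1 (mod 56) ✓

39⁻¹ ≡ 23 (mod 56)


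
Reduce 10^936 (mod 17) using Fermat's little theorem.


Fermat's little theorem: if p is prime and gcd(a,p)=1, then a^(p-1) ≡ 1 (mod p)
p = 17 is prime, gcd(10,17) = 1
Reduce exponent: 936 mod 16 = 8
So 10^936 ≡ 10^8 (mod 17)
10^8 mod 17 = 16

10^936 ≡ 16 (mod 17)


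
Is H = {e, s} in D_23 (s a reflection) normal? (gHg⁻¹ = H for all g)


H = {e, s} in D_23 (s a reflection)
r·s·r⁻¹ = sr⁻² ≠ s for n ≥ 3, so {e, s} is not closed under conjugation

No, not a normal subgroup


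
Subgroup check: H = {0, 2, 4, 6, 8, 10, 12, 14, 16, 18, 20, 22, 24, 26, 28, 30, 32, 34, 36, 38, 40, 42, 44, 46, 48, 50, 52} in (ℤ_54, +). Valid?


Subgroup test for H = {0, 2, 4, 6, 8, 10, 12, 14, 16, 18, 20, 22, 24, 26, 28, 30, 32, 34, 36, 38, 40, 42, 44, 46, 48, 50, 52} in (ℤ_54, +):
(1) 0 ∈ H? Yes
(2) Closure: for all a,b ∈ H, (a+b) mod 54 ∈ H? Yes
(3) Inverses: for all a ∈ H, -a mod 54 ∈ H? Yes

Yes, H is a subgroup of ℤ_54


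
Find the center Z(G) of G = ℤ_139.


Z(G) = {g ∈ G | gx = xg for all x ∈ G}
ℤ_139 is abelian, so Z(G) = G

Z(ℤ_139) = ℤ_139


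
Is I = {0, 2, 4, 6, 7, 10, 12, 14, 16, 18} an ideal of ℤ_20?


Check ideal conditions for I = {0, 2, 4, 6, 7, 10, 12, 14, 16, 18} in ℤ_20:
(1) I is an additive subgroup? No
(2) For r ∈ ℤ_20 and a ∈ I: r·a ∈ I? No  [counterexample: r=2, a=4, r·a mod 20 = 8 ∉ I]

No, I is not an ideal of ℤ_20


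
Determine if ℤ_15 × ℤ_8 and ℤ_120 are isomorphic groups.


Comparing ℤ_15 × ℤ_8 and ℤ_120:
gcd(15,8) = 1, so ℤ_15 × ℤ_8 ≅ ℤ_120 (CRT)

Yes, ℤ_15 × ℤ_8 ≅ ℤ_120


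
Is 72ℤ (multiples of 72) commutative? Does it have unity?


72ℤ is a commutative ring under +,× but has no multiplicative identity (1 ∉ 72ℤ); it has no zero divisors, but without unity it is not an integral domain
Commutative: Yes
Integral domain: No
Has unity: No

72ℤ (multiples of 72): Commutative=Yes, Unity=No


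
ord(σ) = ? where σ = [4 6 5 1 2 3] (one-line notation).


Cycle decomposition: (1 4) (2 6 3 5)
Cycle lengths: 2, 4
Order = lcm(2, 4) = 4

ord(σ) = 4


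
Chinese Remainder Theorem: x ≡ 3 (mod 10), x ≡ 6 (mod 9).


m₁ = 10, m₂ = 9, gcd = 1, so CRT applies. M = m₁·m₂ = 90
Let M₁ = M/m₁ = 9, M₂ = M/m₂ = 10
Find y₁ ≡ M₁⁻¹ (mod m₁): 9⁻¹ ≡ 9 (mod 10)
Find y₂ ≡ M₂⁻¹ (mod m₂): 10⁻¹ ≡ 1 (mod 9)
x = a₁·M₁·y₁ + a₂·M₂·y₂ = 3·9·9 + 6·10·1 = 303
Reduce mod 90: x ≡ 33
Check: 33 mod 10 = 3 ✓, 33 mod 9 = 6 ✓

x ≡ 33 (mod 90)


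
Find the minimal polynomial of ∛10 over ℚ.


∛10 satisfies x³ - 10 = 0, irreducible over ℚ (no rational root; 10 is not a perfect cube)

Minimal polynomial: x³ - 10


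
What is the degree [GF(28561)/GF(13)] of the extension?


GF(28561) = GF(13^4), so the extension degree is 4

[GF(28561)/GF(13)] = 4


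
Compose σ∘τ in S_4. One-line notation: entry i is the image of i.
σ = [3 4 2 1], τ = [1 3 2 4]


σ∘τ: apply τ first, then σ
1 →τ 1 →σ 3
2 →τ 3 →σ 2
3 →τ 2 →σ 4
4 →τ 4 →σ 1

σ∘τ = [3 2 4 1]


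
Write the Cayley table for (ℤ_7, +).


Elements: {0, 1, 2, 3, 4, 5, 6}
Operation: addition mod 7
Entry (a, b) = (a + b) mod 7

Cayley table:
  | 0 | 1 | 2 | 3 | 4 | 5 | 6
0 | 0 | 1 | 2 | 3 | 4 | 5 | 6
1 | 1 | 2 | 3 | 4 | 5 | 6 | 0
2 | 2 | 3 | 4 | 5 | 6 | 0 | 1
3 | 3 | 4 | 5 | 6 | 0 | 1 | 2
4 | 4 | 5 | 6 | 0 | 1 | 2 | 3
5 | 5 | 6 | 0 | 1 | 2 | 3 | 4
6 | 6 | 0 | 1 | 2 | 3 | 4 | 5


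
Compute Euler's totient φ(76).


Factor n: 76 = 2^2 × 19
φ(n) = n · ∏(1 - 1/p) over distinct primes p | n
φ(76) = 76 · (1 - 1/2) · (1 - 1/19) = 36

φ(76) = 36


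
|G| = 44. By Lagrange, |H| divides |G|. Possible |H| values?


Lagrange's theorem: |H| divides |G|
|G| = 44
Divisors of 44: 1, 2, 4, 11, 22, 44

Possible subgroup orders: {1, 2, 4, 11, 22, 44}


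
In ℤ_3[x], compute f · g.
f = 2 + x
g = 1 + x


Expand and collect like terms; reduce coefficients mod 3:
x^0: 2·1 = 2 ≡ 2 (mod 3)
x^1: 2·1 + 1·1 = 3 ≡ 0 (mod 3)
x^2: 1·1 = 1 ≡ 1 (mod 3)
Result: 2 + x^2

f · g = 2 + x^2


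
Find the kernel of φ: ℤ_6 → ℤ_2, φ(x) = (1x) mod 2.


Kernel = preimage of identity
ker(φ) = {x ∈ ℤ_6 : 1x ≡ 0 (mod 2)}. Since 2 | 6, φ is well-defined. The kernel is the cyclic subgroup ⟨2⟩ of ℤ_6 (order 3), i.e. {0, 2, 4}

ker(φ) = {0, 2, 4}


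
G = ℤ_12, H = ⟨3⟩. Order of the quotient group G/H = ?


|⟨3⟩| = n / gcd(3, 12) = 12 / 3 = 4
H is normal (ℤ_12 is abelian).
|G/H| = |G| / |H| = 12 / 4 = 3

|G/H| = 3


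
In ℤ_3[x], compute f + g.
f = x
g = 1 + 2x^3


Add coefficients mod 3:
x^0: 0 + 1 = 1 (mod 3)
x^1: 1 + 0 = 1 (mod 3)
x^2: 0 + 0 = 0 (mod 3)
x^3: 0 + 2 = 2 (mod 3)
Result: 1 + x + 2x^3

f + g = 1 + x + 2x^3


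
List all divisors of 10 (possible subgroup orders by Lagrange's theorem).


Lagrange's theorem: |H| divides |G|
|G| = 10
Divisors of 10: 1, 2, 5, 10

Possible subgroup orders: {1, 2, 5, 10}


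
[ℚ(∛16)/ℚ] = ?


∛16 has minimal polynomial x³ - 16 (irreducible over ℚ since 16 is not a perfect cube)

[ℚ(∛16)/ℚ] = 3


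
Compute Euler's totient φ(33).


Factor n: 33 = 3 × 11
φ(n) = n · ∏(1 - 1/p) over distinct primes p | n
φ(33) = 33 · (1 - 1/3) · (1 - 1/11) = 20

φ(33) = 20


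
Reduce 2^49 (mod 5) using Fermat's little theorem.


Fermat's little theorem: if p is prime and gcd(a,p)=1, then a^(p-1) ≡ 1 (mod p)
p = 5 is prime, gcd(2,5) = 1
Reduce exponent: 49 mod 4 = 1
So 2^49 ≡ 2^1 (mod 5)
2^1 mod 5 = 2

2^49 ≡ 2 (mod 5)


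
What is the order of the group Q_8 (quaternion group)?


Q_8 = {±1, ±i, ±j, ±k}
|Q_8| = 8

|Q_8 (quaternion group)| = 8


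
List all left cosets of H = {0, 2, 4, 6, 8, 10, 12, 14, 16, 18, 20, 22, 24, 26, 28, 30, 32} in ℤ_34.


H = {0, 2, 4, 6, 8, 10, 12, 14, 16, 18, 20, 22, 24, 26, 28, 30, 32}, |H| = 17
Number of cosets = |G|/|H| = 34/17 = 2
0 + H = {0, 2, 4, 6, 8, 10, 12, 14, 16, 18, 20, 22, 24, 26, 28, 30, 32}
1 + H = {1, 3, 5, 7, 9, 11, 13, 15, 17, 19, 21, 23, 25, 27, 29, 31, 33}

Cosets: 0+H={0,2,4,6,8,10,12,14,16,18,20,22,24,26,28,30,32}; 1+H={1,3,5,7,9,11,13,15,17,19,21,23,25,27,29,31,33}


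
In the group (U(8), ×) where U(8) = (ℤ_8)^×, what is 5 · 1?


Operation: multiplication mod 8
5 · 1 = (a × b) mod 8 with a = 5, b = 1

5 · 1 = 5


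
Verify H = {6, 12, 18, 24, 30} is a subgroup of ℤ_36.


Subgroup test for H = {6, 12, 18, 24, 30} in (ℤ_36, +):
(1) 0 ∈ H? No
(2) Closure: for all a,b ∈ H, (a+b) mod 36 ∈ H? No  [counterexample: 6 + 30 = 0 ∉ H]
(3) Inverses: for all a ∈ H, -a mod 36 ∈ H? Yes

No, H is not a subgroup of ℤ_36


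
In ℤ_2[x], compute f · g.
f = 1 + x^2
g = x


Expand and collect like terms; reduce coefficients mod 2:
x^0: 1·0 = 0 ≡ 0 (mod 2)
x^1: 1·1 + 0·0 = 1 ≡ 1 (mod 2)
x^2: 0·1 + 1·0 = 0 ≡ 0 (mod 2)
x^3: 1·1 = 1 ≡ 1 (mod 2)
Result: x + x^3

f · g = x + x^3


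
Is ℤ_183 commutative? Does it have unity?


ℤ_183 is a commutative ring with unity 1; 183 = 3×61 is composite, so 3·61 ≡ 0 gives zero divisors (not an integral domain)
Commutative: Yes
Integral domain: No
Has unity: Yes

ℤ_183: Commutative=Yes, Unity=Yes


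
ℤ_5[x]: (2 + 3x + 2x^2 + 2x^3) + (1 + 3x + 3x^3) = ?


Add coefficients mod 5:
x^0: 2 + 1 = 3 (mod 5)
x^1: 3 + 3 = 1 (mod 5)
x^2: 2 + 0 = 2 (mod 5)
x^3: 2 + 3 = 0 (mod 5)
Result: 3 + x + 2x^2

f + g = 3 + x + 2x^2


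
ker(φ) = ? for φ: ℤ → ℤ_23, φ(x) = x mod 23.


Kernel = preimage of identity
ker(φ) = {x ∈ ℤ : x ≡ 0 (mod 23)} = 23ℤ = {0, ±23, ±46, ...}

ker(φ) = 23ℤ


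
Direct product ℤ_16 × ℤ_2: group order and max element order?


|ℤ_16 × ℤ_2| = 16 × 2 = 32
Max element order = lcm(16,2) = 16
Cyclic? No (gcd=2)

|ℤ_16×ℤ_2| = 32, max element order = 16


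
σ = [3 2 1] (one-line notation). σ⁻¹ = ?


To find σ⁻¹, swap domain and range:
σ(1) = 3 → σ⁻¹(3) = 1
σ(2) = 2 → σ⁻¹(2) = 2
σ(3) = 1 → σ⁻¹(1) = 3

σ⁻¹ = [3 2 1]


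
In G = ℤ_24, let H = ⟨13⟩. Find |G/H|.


|⟨13⟩| = n / gcd(13, 24) = 24 / 1 = 24
H is normal (ℤ_24 is abelian).
|G/H| = |G| / |H| = 24 / 24 = 1

|G/H| = 1


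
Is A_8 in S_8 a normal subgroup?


H = A_8 in S_8
A_8 has index 2 in S_8, and every subgroup of index 2 is normal

Yes, normal subgroup


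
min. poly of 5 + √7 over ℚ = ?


Let α = 5 + √7. Then α - 5 = √7, so (α - 5)² = 7, giving α² - 10α + 18 = 0. Degree 2 and α ∉ ℚ, so this is the minimal polynomial.

Minimal polynomial: x² - 10x + 18


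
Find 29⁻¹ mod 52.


Use the extended Euclidean algorithm to write 1 = 29·s + 52·t; then s mod 52 is the inverse.
Euclidean algorithm:
  29 = 0·52 + 29
  52 = 1·29 + 23
  29 = 1·23 + 6
  23 = 3·6 + 5
  6 = 1·5 + 1
  5 = 5·1 + 0
gcd(29,52) = 1
Back-substitution gives: 29·(9) + 52·(-5) = 1
So 29⁻¹ ≡ 9 ≡ 9 (mod 52)
Check: 29 × 9 = 261 ≡ 1 (mod 52) ✓

29⁻¹ ≡ 9 (mod 52)


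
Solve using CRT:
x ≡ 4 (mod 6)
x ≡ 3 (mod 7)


m₁ = 6, m₂ = 7, gcd = 1, so CRT applies. M = m₁·m₂ = 42
Let M₁ = M/m₁ = 7, M₂ = M/m₂ = 6
Find y₁ ≡ M₁⁻¹ (mod m₁): 7⁻¹ ≡ 1 (mod 6)
Find y₂ ≡ M₂⁻¹ (mod m₂): 6⁻¹ ≡ 6 (mod 7)
x = a₁·M₁·y₁ + a₂·M₂·y₂ = 4·7·1 + 3·6·6 = 136
Reduce mod 42: x ≡ 10
Check: 10 mod 6 = 4 ✓, 10 mod 7 = 3 ✓

x ≡ 10 (mod 42)


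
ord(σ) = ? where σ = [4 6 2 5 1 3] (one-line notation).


Cycle decomposition: (1 4 5) (2 6 3)
Cycle lengths: 3, 3
Order = lcm(3, 3) = 3

ord(σ) = 3


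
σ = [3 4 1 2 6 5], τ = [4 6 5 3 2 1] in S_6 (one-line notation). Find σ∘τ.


σ∘τ: apply τ first, then σ
1 →τ 4 →σ 2
2 →τ 6 →σ 5
3 →τ 5 →σ 6
4 →τ 3 →σ 1
5 →τ 2 →σ 4
6 →τ 1 →σ 3

σ∘τ = [2 5 6 1 4 3]


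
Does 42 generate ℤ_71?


g generates ℤ_n iff gcd(g, n) = 1
gcd(42, 71) = 1
Since gcd = 1, 42 is a generator.

Yes, 42 generates ℤ_71


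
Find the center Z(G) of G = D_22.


Z(G) = {g ∈ G | gx = xg for all x ∈ G}
For even n, Z(D_n) = {e, r^(n/2)}: the 180° rotation r^11 commutes with every reflection and rotation

Z(D_22) = {e, r^11}


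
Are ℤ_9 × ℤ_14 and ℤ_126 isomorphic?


Comparing ℤ_9 × ℤ_14 and ℤ_126:
gcd(9,14) = 1, so ℤ_9 × ℤ_14 ≅ ℤ_126 (CRT)

Yes, ℤ_9 × ℤ_14 ≅ ℤ_126


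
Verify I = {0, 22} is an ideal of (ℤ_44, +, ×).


Check ideal conditions for I = {0, 22} in ℤ_44:
(1) I is an additive subgroup? Yes
(2) For r ∈ ℤ_44 and a ∈ I: r·a ∈ I? Yes

Yes, I is an ideal of ℤ_44


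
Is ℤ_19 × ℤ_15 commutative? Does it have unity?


Direct product ring; commutative with unity (1,1); but (1,0)·(0,1) = (0,0) gives zero divisors, so not an integral domain
Commutative: Yes
Integral domain: No
Has unity: Yes

ℤ_19 × ℤ_15: Commutative=Yes, Unity=Yes


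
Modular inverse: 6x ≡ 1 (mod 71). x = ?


Use the extended Euclidean algorithm to write 1 = 6·s + 71·t; then s mod 71 is the inverse.
Euclidean algorithm:
  6 = 0·71 + 6
  71 = 11·6 + 5
  6 = 1·5 + 1
  5 = 5·1 + 0
gcd(6,71) = 1
Back-substitution gives: 6·(12) + 71·(-1) = 1
So 6⁻¹ ≡ 12 ≡ 12 (mod 71)
Check: 6 × 12 = 72 ≡ 1 (mod 71) ✓

6⁻¹ ≡ 12 (mod 71)


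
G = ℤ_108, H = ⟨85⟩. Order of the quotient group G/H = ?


|⟨85⟩| = n / gcd(85, 108) = 108 / 1 = 108
H is normal (ℤ_108 is abelian).
|G/H| = |G| / |H| = 108 / 108 = 1

|G/H| = 1


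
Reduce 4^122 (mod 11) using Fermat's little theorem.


Fermat's little theorem: if p is prime and gcd(a,p)=1, then a^(p-1) ≡ 1 (mod p)
p = 11 is prime, gcd(4,11) = 1
Reduce exponent: 122 mod 10 = 2
So 4^122 ≡ 4^2 (mod 11)
4^2 mod 11 = 5

4^122 ≡ 5 (mod 11)


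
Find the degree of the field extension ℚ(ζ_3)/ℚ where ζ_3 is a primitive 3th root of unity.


[ℚ(ζ_n):ℚ] = deg Φ_n(x) = φ(n). Here φ(3) = 2

[ℚ(ζ_3)/ℚ where ζ_3 is a primitive 3th root of unity] = 2


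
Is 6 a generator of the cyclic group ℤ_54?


g generates ℤ_n iff gcd(g, n) = 1
gcd(6, 54) = 6
Since gcd = 6 ≠ 1, ⟨6⟩ has order 9 < 54, so 6 is not a generator.

No, 6 does not generate ℤ_54


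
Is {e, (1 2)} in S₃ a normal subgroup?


H = {e, (1 2)} in S₃
(1 3)(1 2)(1 3)⁻¹ = (2 3) ∉ {e, (1 2)}, so it is not normal

No, not a normal subgroup


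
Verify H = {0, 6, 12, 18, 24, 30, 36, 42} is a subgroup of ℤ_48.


Subgroup test for H = {0, 6, 12, 18, 24, 30, 36, 42} in (ℤ_48, +):
(1) 0 ∈ H? Yes
(2) Closure: for all a,b ∈ H, (a+b) mod 48 ∈ H? Yes
(3) Inverses: for all a ∈ H, -a mod 48 ∈ H? Yes

Yes, H is a subgroup of ℤ_48


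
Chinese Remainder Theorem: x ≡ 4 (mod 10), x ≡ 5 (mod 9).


m₁ = 10, m₂ = 9, gcd = 1, so CRT applies. M = m₁·m₂ = 90
Let M₁ = M/m₁ = 9, M₂ = M/m₂ = 10
Find y₁ ≡ M₁⁻¹ (mod m₁): 9⁻¹ ≡ 9 (mod 10)
Find y₂ ≡ M₂⁻¹ (mod m₂): 10⁻¹ ≡ 1 (mod 9)
x = a₁·M₁·y₁ + a₂·M₂·y₂ = 4·9·9 + 5·10·1 = 374
Reduce mod 90: x ≡ 14
Check: 14 mod 10 = 4 ✓, 14 mod 9 = 5 ✓

x ≡ 14 (mod 90)


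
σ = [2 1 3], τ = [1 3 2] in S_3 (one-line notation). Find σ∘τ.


σ∘τ: apply τ first, then σ
1 →τ 1 →σ 2
2 →τ 3 →σ 3
3 →τ 2 →σ 1

σ∘τ = [2 3 1]


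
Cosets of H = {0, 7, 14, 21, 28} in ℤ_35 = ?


H = {0, 7, 14, 21, 28}, |H| = 5
Number of cosets = |G|/|H| = 35/5 = 7
0 + H = {0, 7, 14, 21, 28}
1 + H = {1, 8, 15, 22, 29}
2 + H = {2, 9, 16, 23, 30}
3 + H = {3, 10, 17, 24, 31}
4 + H = {4, 11, 18, 25, 32}
5 + H = {5, 12, 19, 26, 33}
6 + H = {6, 13, 20, 27, 34}

Cosets: 0+H={0,7,14,21,28}; 1+H={1,8,15,22,29}; 2+H={2,9,16,23,30}; 3+H={3,10,17,24,31}; 4+H={4,11,18,25,32}; 5+H={5,12,19,26,33}; 6+H={6,13,20,27,34}


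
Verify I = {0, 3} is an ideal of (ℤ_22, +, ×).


Check ideal conditions for I = {0, 3} in ℤ_22:
(1) I is an additive subgroup? No
(2) For r ∈ ℤ_22 and a ∈ I: r·a ∈ I? No  [counterexample: r=2, a=3, r·a mod 22 = 6 ∉ I]

No, I is not an ideal of ℤ_22


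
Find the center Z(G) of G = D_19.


Z(G) = {g ∈ G | gx = xg for all x ∈ G}
For odd n, Z(D_n) = {e}: no nontrivial rotation commutes with all reflections

Z(D_19) = {e}


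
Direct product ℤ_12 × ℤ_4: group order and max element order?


|ℤ_12 × ℤ_4| = 12 × 4 = 48
Max element order = lcm(12,4) = 12
Cyclic? No (gcd=4)

|ℤ_12×ℤ_4| = 48, max element order = 12


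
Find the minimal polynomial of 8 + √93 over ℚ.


Let α = 8 + √93. Then α - 8 = √93, so (α - 8)² = 93, giving α² - 16α - 29 = 0. Degree 2 and α ∉ ℚ, so this is the minimal polynomial.

Minimal polynomial: x² - 16x - 29


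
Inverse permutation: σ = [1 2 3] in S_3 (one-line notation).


To find σ⁻¹, swap domain and range:
σ(1) = 1 → σ⁻¹(1) = 1
σ(2) = 2 → σ⁻¹(2) = 2
σ(3) = 3 → σ⁻¹(3) = 3

σ⁻¹ = [1 2 3]


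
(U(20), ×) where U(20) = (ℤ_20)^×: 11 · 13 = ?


Operation: multiplication mod 20
11 · 13 = (a × b) mod 20 with a = 11, b = 13

11 · 13 = 3


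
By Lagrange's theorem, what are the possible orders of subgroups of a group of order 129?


Lagrange's theorem: |H| divides |G|
|G| = 129
Divisors of 129: 1, 3, 43, 129

Possible subgroup orders: {1, 3, 43, 129}


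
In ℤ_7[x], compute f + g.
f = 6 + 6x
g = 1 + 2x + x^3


Add coefficients mod 7:
x^0: 6 + 1 = 0 (mod 7)
x^1: 6 + 2 = 1 (mod 7)
x^2: 0 + 0 = 0 (mod 7)
x^3: 0 + 1 = 1 (mod 7)
Result: x + x^3

f + g = x + x^3


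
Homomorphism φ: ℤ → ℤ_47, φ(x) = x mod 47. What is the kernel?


Kernel = preimage of identity
ker(φ) = {x ∈ ℤ : x ≡ 0 (mod 47)} = 47ℤ = {0, ±47, ±94, ...}

ker(φ) = 47ℤ


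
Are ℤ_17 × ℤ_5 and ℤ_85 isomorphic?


Comparing ℤ_17 × ℤ_5 and ℤ_85:
gcd(17,5) = 1, so ℤ_17 × ℤ_5 ≅ ℤ_85 (CRT)

Yes, ℤ_17 × ℤ_5 ≅ ℤ_85


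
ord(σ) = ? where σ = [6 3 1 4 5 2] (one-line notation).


Cycle decomposition: (1 6 2 3)
Cycle lengths: 4
Order = lcm(4) = 4

ord(σ) = 4


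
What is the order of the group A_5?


|A_n| = n!/2 (even permutations)
|A_5| = 5!/2 = 120/2 = 60

|A_5| = 60


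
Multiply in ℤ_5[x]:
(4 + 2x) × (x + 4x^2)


Expand and collect like terms; reduce coefficients mod 5:
x^0: 4·0 = 0 ≡ 0 (mod 5)
x^1: 4·1 + 2·0 = 4 ≡ 4 (mod 5)
x^2: 4·4 + 2·1 = 18 ≡ 3 (mod 5)
x^3: 2·4 = 8 ≡ 3 (mod 5)
Result: 4x + 3x^2 + 3x^3

f · g = 4x + 3x^2 + 3x^3


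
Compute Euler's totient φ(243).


Factor n: 243 = 3^5
φ(n) = n · ∏(1 - 1/p) over distinct primes p | n
φ(243) = 243 · (1 - 1/3) = 162

φ(243) = 162


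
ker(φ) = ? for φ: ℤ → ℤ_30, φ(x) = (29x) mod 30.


Kernel = preimage of identity
ker(φ) = {x ∈ ℤ : 29x ≡ 0 (mod 30)}. gcd(29,30) = 1, so 29x ≡ 0 (mod 30) ⟺ x ≡ 0 (mod 30/1 = 30). Hence ker(φ) = 30ℤ

ker(φ) = 30ℤ


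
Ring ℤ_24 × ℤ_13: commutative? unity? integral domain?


Direct product ring; commutative with unity (1,1); but (1,0)·(0,1) = (0,0) gives zero divisors, so not an integral domain
Commutative: Yes
Integral domain: No
Has unity: Yes

ℤ_24 × ℤ_13: Commutative=Yes, Unity=Yes


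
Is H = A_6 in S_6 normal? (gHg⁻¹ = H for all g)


H = A_6 in S_6
A_6 has index 2 in S_6, and every subgroup of index 2 is normal

Yes, normal subgroup


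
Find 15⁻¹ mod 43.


Use the extended Euclidean algorithm to write 1 = 15·s + 43·t; then s mod 43 is the inverse.
Euclidean algorithm:
  15 = 0·43 + 15
  43 = 2·15 + 13
  15 = 1·13 + 2
  13 = 6·2 + 1
  2 = 2·1 + 0
gcd(15,43) = 1
Back-substitution gives: 15·(-20) + 43·(7) = 1
So 15⁻¹ ≡ -20 ≡ 23 (mod 43)
Check: 15 × 23 = 345 ≡ 1 (mod 43) ✓

15⁻¹ ≡ 23 (mod 43)


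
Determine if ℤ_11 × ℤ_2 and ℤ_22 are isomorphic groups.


Comparing ℤ_11 × ℤ_2 and ℤ_22:
gcd(11,2) = 1, so ℤ_11 × ℤ_2 ≅ ℤ_22 (CRT)

Yes, ℤ_11 × ℤ_2 ≅ ℤ_22


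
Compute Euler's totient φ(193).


Factor n: 193 = 193
φ(n) = n · ∏(1 - 1/p) over distinct primes p | n
φ(193) = 193 · (1 - 1/193) = 192

φ(193) = 192


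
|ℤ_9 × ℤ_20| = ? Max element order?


|ℤ_9 × ℤ_20| = 9 × 20 = 180
Max element order = lcm(9,20) = 180
Cyclic? Yes (gcd=1)

|ℤ_9×ℤ_20| = 180, max element order = 180


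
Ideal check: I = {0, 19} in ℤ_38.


Check ideal conditions for I = {0, 19} in ℤ_38:
(1) I is an additive subgroup? Yes
(2) For r ∈ ℤ_38 and a ∈ I: r·a ∈ I? Yes

Yes, I is an ideal of ℤ_38


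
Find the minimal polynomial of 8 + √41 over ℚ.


Let α = 8 + √41. Then α - 8 = √41, so (α - 8)² = 41, giving α² - 16α + 23 = 0. Degree 2 and α ∉ ℚ, so this is the minimal polynomial.

Minimal polynomial: x² - 16x + 23


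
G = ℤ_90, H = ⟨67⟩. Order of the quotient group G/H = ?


|⟨67⟩| = n / gcd(67, 90) = 90 / 1 = 90
H is normal (ℤ_90 is abelian).
|G/H| = |G| / |H| = 90 / 90 = 1

|G/H| = 1


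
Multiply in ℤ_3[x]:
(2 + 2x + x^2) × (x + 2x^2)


Expand and collect like terms; reduce coefficients mod 3:
x^0: 2·0 = 0 ≡ 0 (mod 3)
x^1: 2·1 + 2·0 = 2 ≡ 2 (mod 3)
x^2: 2·2 + 2·1 + 1·0 = 6 ≡ 0 (mod 3)
x^3: 2·2 + 1·1 = 5 ≡ 2 (mod 3)
x^4: 1·2 = 2 ≡ 2 (mod 3)
Result: 2x + 2x^3 + 2x^4

f · g = 2x + 2x^3 + 2x^4


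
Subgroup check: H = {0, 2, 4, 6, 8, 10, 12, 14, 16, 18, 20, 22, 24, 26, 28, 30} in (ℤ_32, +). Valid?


Subgroup test for H = {0, 2, 4, 6, 8, 10, 12, 14, 16, 18, 20, 22, 24, 26, 28, 30} in (ℤ_32, +):
(1) 0 ∈ H? Yes
(2) Closure: for all a,b ∈ H, (a+b) mod 32 ∈ H? Yes
(3) Inverses: for all a ∈ H, -a mod 32 ∈ H? Yes

Yes, H is a subgroup of ℤ_32


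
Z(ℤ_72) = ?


Z(G) = {g ∈ G | gx = xg for all x ∈ G}
ℤ_72 is abelian, so Z(G) = G

Z(ℤ_72) = ℤ_72


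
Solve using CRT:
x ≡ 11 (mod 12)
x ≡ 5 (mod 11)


m₁ = 12, m₂ = 11, gcd = 1, so CRT applies. M = m₁·m₂ = 132
Let M₁ = M/m₁ = 11, M₂ = M/m₂ = 12
Find y₁ ≡ M₁⁻¹ (mod m₁): 11⁻¹ ≡ 11 (mod 12)
Find y₂ ≡ M₂⁻¹ (mod m₂): 12⁻¹ ≡ 1 (mod 11)
x = a₁·M₁·y₁ + a₂·M₂·y₂ = 11·11·11 + 5·12·1 = 1391
Reduce mod 132: x ≡ 71
Check: 71 mod 12 = 11 ✓, 71 mod 11 = 5 ✓

x ≡ 71 (mod 132)


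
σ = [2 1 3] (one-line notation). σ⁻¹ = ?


To find σ⁻¹, swap domain and range:
σ(1) = 2 → σ⁻¹(2) = 1
σ(2) = 1 → σ⁻¹(1) = 2
σ(3) = 3 → σ⁻¹(3) = 3

σ⁻¹ = [2 1 3]


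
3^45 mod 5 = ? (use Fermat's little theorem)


Fermat's little theorem: if p is prime and gcd(a,p)=1, then a^(p-1) ≡ 1 (mod p)
p = 5 is prime, gcd(3,5) = 1
Reduce exponent: 45 mod 4 = 1
So 3^45 ≡ 3^1 (mod 5)
3^1 mod 5 = 3

3^45 ≡ 3 (mod 5)


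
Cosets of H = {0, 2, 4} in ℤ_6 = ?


H = {0, 2, 4}, |H| = 3
Number of cosets = |G|/|H| = 6/3 = 2
0 + H = {0, 2, 4}
1 + H = {1, 3, 5}

Cosets: 0+H={0,2,4}; 1+H={1,3,5}


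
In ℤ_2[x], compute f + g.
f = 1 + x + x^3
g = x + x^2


Add coefficients mod 2:
x^0: 1 + 0 = 1 (mod 2)
x^1: 1 + 1 = 0 (mod 2)
x^2: 0 + 1 = 1 (mod 2)
x^3: 1 + 0 = 1 (mod 2)
Result: 1 + x^2 + x^3

f + g = 1 + x^2 + x^3


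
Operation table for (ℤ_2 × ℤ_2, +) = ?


Elements: {(0,0), (0,1), (1,0), (1,1)}
Operation: componentwise addition mod (2, 2)
Entry (a, b) = ((a₁+b₁) mod 2, (a₂+b₂) mod 2)

Cayley table:
      | (0,0) | (0,1) | (1,0) | (1,1)
(0,0) | (0,0) | (0,1) | (1,0) | (1,1)
(0,1) | (0,1) | (0,0) | (1,1) | (1,0)
(1,0) | (1,0) | (1,1) | (0,0) | (0,1)
(1,1) | (1,1) | (1,0) | (0,1) | (0,0)


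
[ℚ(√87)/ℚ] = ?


√87 has minimal polynomial x² - 87 (irreducible over ℚ since 87 is squarefree)

[ℚ(√87)/ℚ] = 2


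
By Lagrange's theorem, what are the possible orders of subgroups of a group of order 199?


Lagrange's theorem: |H| divides |G|
|G| = 199
Divisors of 199: 1, 199

Possible subgroup orders: {1, 199}


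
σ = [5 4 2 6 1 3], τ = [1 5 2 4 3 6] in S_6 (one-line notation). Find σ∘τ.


σ∘τ: apply τ first, then σ
1 →τ 1 →σ 5
2 →τ 5 →σ 1
3 →τ 2 →σ 4
4 →τ 4 →σ 6
5 →τ 3 →σ 2
6 →τ 6 →σ 3

σ∘τ = [5 1 4 6 2 3]


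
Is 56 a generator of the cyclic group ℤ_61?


g generates ℤ_n iff gcd(g, n) = 1
gcd(56, 61) = 1
Since gcd = 1, 56 is a generator.

Yes, 56 generates ℤ_61


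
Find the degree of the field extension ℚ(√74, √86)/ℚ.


[ℚ(√74,√86):ℚ] = [ℚ(√74,√86):ℚ(√74)]·[ℚ(√74):ℚ] = 2·2 = 4

[ℚ(√74, √86)/ℚ] = 4


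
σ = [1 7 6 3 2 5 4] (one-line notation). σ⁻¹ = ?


To find σ⁻¹, swap domain and range:
σ(1) = 1 → σ⁻¹(1) = 1
σ(2) = 7 → σ⁻¹(7) = 2
σ(3) = 6 → σ⁻¹(6) = 3
σ(4) = 3 → σ⁻¹(3) = 4
σ(5) = 2 → σ⁻¹(2) = 5
σ(6) = 5 → σ⁻¹(5) = 6
σ(7) = 4 → σ⁻¹(4) = 7

σ⁻¹ = [1 5 4 7 6 3 2]


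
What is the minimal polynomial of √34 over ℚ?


√34 satisfies x² - 34 = 0, irreducible over ℚ since 34 is squarefree

Minimal polynomial: x² - 34


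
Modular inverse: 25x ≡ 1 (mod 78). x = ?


Use the extended Euclidean algorithm to write 1 = 25·s + 78·t; then s mod 78 is the inverse.
Euclidean algorithm:
  25 = 0·78 + 25
  78 = 3·25 + 3
  25 = 8·3 + 1
  3 = 3·1 + 0
gcd(25,78) = 1
Back-substitution gives: 25·(25) + 78·(-8) = 1
So 25⁻¹ ≡ 25 ≡ 25 (mod 78)
Check: 25 × 25 = 625 ≡ 1 (mod 78) ✓

25⁻¹ ≡ 25 (mod 78)


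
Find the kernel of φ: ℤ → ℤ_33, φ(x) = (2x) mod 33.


Kernel = preimage of identity
ker(φ) = {x ∈ ℤ : 2x ≡ 0 (mod 33)}. gcd(2,33) = 1, so 2x ≡ 0 (mod 33) ⟺ x ≡ 0 (mod 33/1 = 33). Hence ker(φ) = 33ℤ

ker(φ) = 33ℤ


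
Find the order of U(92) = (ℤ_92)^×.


U(n) is the group of units mod n; |U(n)| = φ(n)
|U(92)| = φ(92) = 44

|U(92) = (ℤ_92)^×| = 44


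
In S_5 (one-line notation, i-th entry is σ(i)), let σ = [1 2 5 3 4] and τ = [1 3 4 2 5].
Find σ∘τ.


σ∘τ: apply τ first, then σ
1 →τ 1 →σ 1
2 →τ 3 →σ 5
3 →τ 4 →σ 3
4 →τ 2 →σ 2
5 →τ 5 →σ 4

σ∘τ = [1 5 3 2 4]


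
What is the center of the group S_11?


Z(G) = {g ∈ G | gx = xg for all x ∈ G}
S_n is non-abelian for n ≥ 3; Z(S_11) is trivial

Z(S_11) = {e}


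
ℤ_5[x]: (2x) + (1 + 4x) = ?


Add coefficients mod 5:
x^0: 0 + 1 = 1 (mod 5)
x^1: 2 + 4 = 1 (mod 5)
Result: 1 + x

f + g = 1 + x


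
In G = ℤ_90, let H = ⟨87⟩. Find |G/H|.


|⟨87⟩| = n / gcd(87, 90) = 90 / 3 = 30
H is normal (ℤ_90 is abelian).
|G/H| = |G| / |H| = 90 / 30 = 3

|G/H| = 3


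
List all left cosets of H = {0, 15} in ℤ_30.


H = {0, 15}, |H| = 2
Number of cosets = |G|/|H| = 30/2 = 15
0 + H = {0, 15}
1 + H = {1, 16}
2 + H = {2, 17}
3 + H = {3, 18}
4 + H = {4, 19}
5 + H = {5, 20}
6 + H = {6, 21}
7 + H = {7, 22}
8 + H = {8, 23}
9 + H = {9, 24}
10 + H = {10, 25}
11 + H = {11, 26}
12 + H = {12, 27}
13 + H = {13, 28}
14 + H = {14, 29}

Cosets: 0+H={0,15}; 1+H={1,16}; 2+H={2,17}; 3+H={3,18}; 4+H={4,19}; 5+H={5,20}; 6+H={6,21}; 7+H={7,22}; 8+H={8,23}; 9+H={9,24}; 10+H={10,25}; 11+H={11,26}; 12+H={12,27}; 13+H={13,28}; 14+H={14,29}


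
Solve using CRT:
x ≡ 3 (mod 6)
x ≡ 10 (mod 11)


m₁ = 6, m₂ = 11, gcd = 1, so CRT applies. M = m₁·m₂ = 66
Let M₁ = M/m₁ = 11, M₂ = M/m₂ = 6
Find y₁ ≡ M₁⁻¹ (mod m₁): 11⁻¹ ≡ 5 (mod 6)
Find y₂ ≡ M₂⁻¹ (mod m₂): 6⁻¹ ≡ 2 (mod 11)
x = a₁·M₁·y₁ + a₂·M₂·y₂ = 3·11·5 + 10·6·2 = 285
Reduce mod 66: x ≡ 21
Check: 21 mod 6 = 3 ✓, 21 mod 11 = 10 ✓

x ≡ 21 (mod 66)


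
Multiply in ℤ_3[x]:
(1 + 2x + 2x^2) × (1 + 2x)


Expand and collect like terms; reduce coefficients mod 3:
x^0: 1·1 = 1 ≡ 1 (mod 3)
x^1: 1·2 + 2·1 = 4 ≡ 1 (mod 3)
x^2: 2·2 + 2·1 = 6 ≡ 0 (mod 3)
x^3: 2·2 = 4 ≡ 1 (mod 3)
Result: 1 + x + x^3

f · g = 1 + x + x^3


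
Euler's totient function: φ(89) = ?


Factor n: 89 = 89
φ(n) = n · ∏(1 - 1/p) over distinct primes p | n
φ(89) = 89 · (1 - 1/89) = 88

φ(89) = 88


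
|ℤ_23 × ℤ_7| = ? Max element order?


|ℤ_23 × ℤ_7| = 23 × 7 = 161
Max element order = lcm(23,7) = 161
Cyclic? Yes (gcd=1)

|ℤ_23×ℤ_7| = 161, max element order = 161


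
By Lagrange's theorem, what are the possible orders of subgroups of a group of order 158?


Lagrange's theorem: |H| divides |G|
|G| = 158
Divisors of 158: 1, 2, 79, 158

Possible subgroup orders: {1, 2, 79, 158}


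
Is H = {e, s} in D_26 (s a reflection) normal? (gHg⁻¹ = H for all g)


H = {e, s} in D_26 (s a reflection)
r·s·r⁻¹ = sr⁻² ≠ s for n ≥ 3, so {e, s} is not closed under conjugation

No, not a normal subgroup


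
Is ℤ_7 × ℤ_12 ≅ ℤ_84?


Comparing ℤ_7 × ℤ_12 and ℤ_84:
gcd(7,12) = 1, so ℤ_7 × ℤ_12 ≅ ℤ_84 (CRT)

Yes, ℤ_7 × ℤ_12 ≅ ℤ_84


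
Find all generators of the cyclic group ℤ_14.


g generates ℤ_n iff gcd(g,n) = 1
Checking each g ∈ {1,...,13}:
gcd(1,14) = 1
gcd(2,14) = 2
gcd(3,14) = 1
gcd(4,14) = 2
gcd(5,14) = 1
gcd(6,14) = 2
gcd(7,14) = 7
gcd(8,14) = 2
gcd(9,14) = 1
gcd(10,14) = 2
gcd(11,14) = 1
gcd(12,14) = 2
gcd(13,14) = 1
Generators: {1, 3, 5, 9, 11, 13}
Number of generators = φ(14) = 6

Generators of ℤ_14 = {1, 3, 5, 9, 11, 13}


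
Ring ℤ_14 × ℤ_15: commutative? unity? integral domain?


Direct product ring; commutative with unity (1,1); but (1,0)·(0,1) = (0,0) gives zero divisors, so not an integral domain
Commutative: Yes
Integral domain: No
Has unity: Yes

ℤ_14 × ℤ_15: Commutative=Yes, Unity=Yes


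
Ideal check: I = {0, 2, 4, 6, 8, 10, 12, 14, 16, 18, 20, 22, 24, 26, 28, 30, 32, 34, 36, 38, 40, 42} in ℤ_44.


Check ideal conditions for I = {0, 2, 4, 6, 8, 10, 12, 14, 16, 18, 20, 22, 24, 26, 28, 30, 32, 34, 36, 38, 40, 42} in ℤ_44:
(1) I is an additive subgroup? Yes
(2) For r ∈ ℤ_44 and a ∈ I: r·a ∈ I? Yes

Yes, I is an ideal of ℤ_44


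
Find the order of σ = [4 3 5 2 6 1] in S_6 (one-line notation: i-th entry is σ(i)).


Cycle decomposition: (1 4 2 3 5 6)
Cycle lengths: 6
Order = lcm(6) = 6

ord(σ) = 6


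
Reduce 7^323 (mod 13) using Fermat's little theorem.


Fermat's little theorem: if p is prime and gcd(a,p)=1, then a^(p-1) ≡ 1 (mod p)
p = 13 is prime, gcd(7,13) = 1
Reduce exponent: 323 mod 12 = 11
So 7^323 ≡ 7^11 (mod 13)
7^11 mod 13 = 2

7^323 ≡ 2 (mod 13)


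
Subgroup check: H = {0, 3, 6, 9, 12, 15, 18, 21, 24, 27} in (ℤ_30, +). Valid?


Subgroup test for H = {0, 3, 6, 9, 12, 15, 18, 21, 24, 27} in (ℤ_30, +):
(1) 0 ∈ H? Yes
(2) Closure: for all a,b ∈ H, (a+b) mod 30 ∈ H? Yes
(3) Inverses: for all a ∈ H, -a mod 30 ∈ H? Yes

Yes, H is a subgroup of ℤ_30


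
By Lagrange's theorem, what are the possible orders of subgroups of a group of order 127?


Lagrange's theorem: |H| divides |G|
|G| = 127
Divisors of 127: 1, 127

Possible subgroup orders: {1, 127}


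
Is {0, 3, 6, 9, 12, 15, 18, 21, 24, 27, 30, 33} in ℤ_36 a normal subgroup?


H = {0, 3, 6, 9, 12, 15, 18, 21, 24, 27, 30, 33} in ℤ_36
ℤ_36 is abelian; every subgroup of an abelian group is normal

Yes, normal subgroup


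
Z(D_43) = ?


Z(G) = {g ∈ G | gx = xg for all x ∈ G}
For odd n, Z(D_n) = {e}: no nontrivial rotation commutes with all reflections

Z(D_43) = {e}


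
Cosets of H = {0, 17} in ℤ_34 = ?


H = {0, 17}, |H| = 2
Number of cosets = |G|/|H| = 34/2 = 17
0 + H = {0, 17}
1 + H = {1, 18}
2 + H = {2, 19}
3 + H = {3, 20}
4 + H = {4, 21}
5 + H = {5, 22}
6 + H = {6, 23}
7 + H = {7, 24}
8 + H = {8, 25}
9 + H = {9, 26}
10 + H = {10, 27}
11 + H = {11, 28}
12 + H = {12, 29}
13 + H = {13, 30}
14 + H = {14, 31}
15 + H = {15, 32}
16 + H = {16, 33}

Cosets: 0+H={0,17}; 1+H={1,18}; 2+H={2,19}; 3+H={3,20}; 4+H={4,21}; 5+H={5,22}; 6+H={6,23}; 7+H={7,24}; 8+H={8,25}; 9+H={9,26}; 10+H={10,27}; 11+H={11,28}; 12+H={12,29}; 13+H={13,30}; 14+H={14,31}; 15+H={15,32}; 16+H={16,33}


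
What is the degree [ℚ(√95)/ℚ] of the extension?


√95 has minimal polynomial x² - 95 (irreducible over ℚ since 95 is squarefree)

[ℚ(√95)/ℚ] = 2


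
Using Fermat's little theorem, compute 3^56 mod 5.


Fermat's little theorem: if p is prime and gcd(a,p)=1, then a^(p-1) ≡ 1 (mod p)
p = 5 is prime, gcd(3,5) = 1
Reduce exponent: 56 mod 4 = 0
So 3^56 ≡ 3^0 (mod 5)
3^0 = 1

3^56 ≡ 1 (mod 5)


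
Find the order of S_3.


|S_n| = n! (number of permutations of n symbols)
|S_3| = 3! = 6

|S_3| = 6


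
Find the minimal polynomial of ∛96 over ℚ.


∛96 satisfies x³ - 96 = 0, irreducible over ℚ (no rational root; 96 is not a perfect cube)

Minimal polynomial: x³ - 96


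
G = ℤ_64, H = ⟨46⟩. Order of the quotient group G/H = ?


|⟨46⟩| = n / gcd(46, 64) = 64 / 2 = 32
H is normal (ℤ_64 is abelian).
|G/H| = |G| / |H| = 64 / 32 = 2

|G/H| = 2


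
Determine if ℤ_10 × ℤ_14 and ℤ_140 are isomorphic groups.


Comparing ℤ_10 × ℤ_14 and ℤ_140:
gcd(10,14) = 2 ≠ 1. Max element order in ℤ_10×ℤ_14 is lcm(10,14) = 70 < 140, so it has no element of order 140

No, ℤ_10 × ℤ_14 ≇ ℤ_140


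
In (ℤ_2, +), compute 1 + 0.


Operation: addition mod 2
1 + 0 = (a + b) mod 2 with a = 1, b = 0

1 + 0 = 1


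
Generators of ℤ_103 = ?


g generates ℤ_n iff gcd(g,n) = 1
Prime factors of 103: 103
Generators are g ∈ {1,...,102} not divisible by any of these primes.
Generators: {1, 2, 3, 4, 5, 6, 7, 8, 9, 10, 11, 12, 13, 14, 15, 16, 17, 18, 19, 20, 21, 22, 23, 24, 25, 26, 27, 28, 29, 30, 31, 32, 33, 34, 35, 36, 37, 38, 39, 40, 41, 42, 43, 44, 45, 46, 47, 48, 49, 50, 51, 52, 53, 54, 55, 56, 57, 58, 59, 60, 61, 62, 63, 64, 65, 66, 67, 68, 69, 70, 71, 72, 73, 74, 75, 76, 77, 78, 79, 80, 81, 82, 83, 84, 85, 86, 87, 88, 89, 90, 91, 92, 93, 94, 95, 96, 97, 98, 99, 100, 101, 102}
Number of generators = φ(103) = 102

Generators of ℤ_103 = {1, 2, 3, 4, 5, 6, 7, 8, 9, 10, 11, 12, 13, 14, 15, 16, 17, 18, 19, 20, 21, 22, 23, 24, 25, 26, 27, 28, 29, 30, 31, 32, 33, 34, 35, 36, 37, 38, 39, 40, 41, 42, 43, 44, 45, 46, 47, 48, 49, 50, 51, 52, 53, 54, 55, 56, 57, 58, 59, 60, 61, 62, 63, 64, 65, 66, 67, 68, 69, 70, 71, 72, 73, 74, 75, 76, 77, 78, 79, 80, 81, 82, 83, 84, 85, 86, 87, 88, 89, 90, 91, 92, 93, 94, 95, 96, 97, 98, 99, 100, 101, 102}


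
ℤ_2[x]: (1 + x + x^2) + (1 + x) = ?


Add coefficients mod 2:
x^0: 1 + 1 = 0 (mod 2)
x^1: 1 + 1 = 0 (mod 2)
x^2: 1 + 0 = 1 (mod 2)
Result: x^2

f + g = x^2


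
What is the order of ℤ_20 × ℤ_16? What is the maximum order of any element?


|ℤ_20 × ℤ_16| = 20 × 16 = 320
Max element order = lcm(20,16) = 80
Cyclic? No (gcd=4)

|ℤ_20×ℤ_16| = 320, max element order = 80


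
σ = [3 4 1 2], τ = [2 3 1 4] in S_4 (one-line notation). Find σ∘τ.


σ∘τ: apply τ first, then σ
1 →τ 2 →σ 4
2 →τ 3 →σ 1
3 →τ 1 →σ 3
4 →τ 4 →σ 2

σ∘τ = [4 1 3 2]


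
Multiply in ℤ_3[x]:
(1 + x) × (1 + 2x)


Expand and collect like terms; reduce coefficients mod 3:
x^0: 1·1 = 1 ≡ 1 (mod 3)
x^1: 1·2 + 1·1 = 3 ≡ 0 (mod 3)
x^2: 1·2 = 2 ≡ 2 (mod 3)
Result: 1 + 2x^2

f · g = 1 + 2x^2


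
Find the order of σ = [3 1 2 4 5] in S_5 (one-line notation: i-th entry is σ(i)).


Cycle decomposition: (1 3 2)
Cycle lengths: 3
Order = lcm(3) = 3

ord(σ) = 3


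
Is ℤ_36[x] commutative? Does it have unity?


ℤ_36 has zero divisors (2·18 ≡ 0), and these lift to constant zero divisors in ℤ_36[x]; so not an integral domain
Commutative: Yes
Integral domain: No
Has unity: Yes

ℤ_36[x]: Commutative=Yes, Unity=Yes


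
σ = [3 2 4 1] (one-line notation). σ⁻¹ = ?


To find σ⁻¹, swap domain and range:
σ(1) = 3 → σ⁻¹(3) = 1
σ(2) = 2 → σ⁻¹(2) = 2
σ(3) = 4 → σ⁻¹(4) = 3
σ(4) = 1 → σ⁻¹(1) = 4

σ⁻¹ = [4 2 1 3]


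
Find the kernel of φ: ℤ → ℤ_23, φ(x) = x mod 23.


Kernel = preimage of identity
ker(φ) = {x ∈ ℤ : x ≡ 0 (mod 23)} = 23ℤ = {0, ±23, ±46, ...}

ker(φ) = 23ℤ


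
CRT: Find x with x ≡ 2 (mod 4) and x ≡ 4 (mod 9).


m₁ = 4, m₂ = 9, gcd = 1, so CRT applies. M = m₁·m₂ = 36
Let M₁ = M/m₁ = 9, M₂ = M/m₂ = 4
Find y₁ ≡ M₁⁻¹ (mod m₁): 9⁻¹ ≡ 1 (mod 4)
Find y₂ ≡ M₂⁻¹ (mod m₂): 4⁻¹ ≡ 7 (mod 9)
x = a₁·M₁·y₁ + a₂·M₂·y₂ = 2·9·1 + 4·4·7 = 130
Reduce mod 36: x ≡ 22
Check: 22 mod 4 = 2 ✓, 22 mod 9 = 4 ✓

x ≡ 22 (mod 36)


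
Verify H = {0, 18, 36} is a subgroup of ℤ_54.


Subgroup test for H = {0, 18, 36} in (ℤ_54, +):
(1) 0 ∈ H? Yes
(2) Closure: for all a,b ∈ H, (a+b) mod 54 ∈ H? Yes
(3) Inverses: for all a ∈ H, -a mod 54 ∈ H? Yes

Yes, H is a subgroup of ℤ_54


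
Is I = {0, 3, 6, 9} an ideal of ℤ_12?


Check ideal conditions for I = {0, 3, 6, 9} in ℤ_12:
(1) I is an additive subgroup? Yes
(2) For r ∈ ℤ_12 and a ∈ I: r·a ∈ I? Yes

Yes, I is an ideal of ℤ_12


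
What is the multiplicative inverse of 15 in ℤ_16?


Use the extended Euclidean algorithm to write 1 = 15·s + 16·t; then s mod 16 is the inverse.
Euclidean algorithm:
  15 = 0·16 + 15
  16 = 1·15 + 1
  15 = 15·1 + 0
gcd(15,16) = 1
Back-substitution gives: 15·(-1) + 16·(1) = 1
So 15⁻¹ ≡ -1 ≡ 15 (mod 16)
Check: 15 × 15 = 225 ≡ 1 (mod 16) ✓

15⁻¹ ≡ 15 (mod 16)
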